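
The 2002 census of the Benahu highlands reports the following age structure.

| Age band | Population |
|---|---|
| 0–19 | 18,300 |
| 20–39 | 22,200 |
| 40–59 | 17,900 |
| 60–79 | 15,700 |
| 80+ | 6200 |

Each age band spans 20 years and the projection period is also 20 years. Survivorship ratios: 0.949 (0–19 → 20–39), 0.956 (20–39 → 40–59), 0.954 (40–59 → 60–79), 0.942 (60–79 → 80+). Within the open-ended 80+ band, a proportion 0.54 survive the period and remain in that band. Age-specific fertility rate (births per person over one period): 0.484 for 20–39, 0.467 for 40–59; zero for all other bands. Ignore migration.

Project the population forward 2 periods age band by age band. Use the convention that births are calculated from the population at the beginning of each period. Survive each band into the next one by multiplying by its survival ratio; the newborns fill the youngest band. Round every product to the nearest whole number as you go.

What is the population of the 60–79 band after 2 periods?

Numbering the bands 1..5 from youngest to oldest:
After projecting period 1:
Births: 22200 × 0.484 = 10745  |  17900 × 0.467 = 8359 → total 19104
Band 2: 18300 × 0.949 = 17367
Band 3: 22200 × 0.956 = 21223
Band 4: 17900 × 0.954 = 17077
Band 5: 15700 × 0.942 + 6200 × 0.54 = 14789 + 3348 = 18137
Giving 19104 / 17367 / 21223 / 17077 / 18137.
After projecting period 2:
Births: 17367 × 0.484 = 8406  |  21223 × 0.467 = 9911 → total 18317
Band 2: 19104 × 0.949 = 18130
Band 3: 17367 × 0.956 = 16603
Band 4: 21223 × 0.954 = 20247
Band 5: 17077 × 0.942 + 18137 × 0.54 = 16087 + 9794 = 25881
Giving 18317 / 18130 / 16603 / 20247 / 25881.

20247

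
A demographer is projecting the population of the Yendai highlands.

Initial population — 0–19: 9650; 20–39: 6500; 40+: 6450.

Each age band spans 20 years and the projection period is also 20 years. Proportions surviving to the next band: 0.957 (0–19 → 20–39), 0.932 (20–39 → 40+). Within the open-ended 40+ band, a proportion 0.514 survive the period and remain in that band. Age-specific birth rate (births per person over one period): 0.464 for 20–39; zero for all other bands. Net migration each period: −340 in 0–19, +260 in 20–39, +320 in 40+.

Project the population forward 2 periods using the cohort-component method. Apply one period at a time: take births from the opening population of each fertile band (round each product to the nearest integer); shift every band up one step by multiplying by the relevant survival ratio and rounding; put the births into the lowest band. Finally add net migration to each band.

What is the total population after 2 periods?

21038

Call the bands 1 to 3, youngest first.
— Period 1 —
Births: 6500 * 0.464 = 3016
Band 2: 9650 * 0.957 = 9235
Band 3: 6500 * 0.932 + 6450 * 0.514 = 6058 + 3315 = 9373
Net migration: Band 1 − 340 → 2676; Band 2 + 260 → 9495; Band 3 + 320 → 9693
Population now: 0–19=2676, 20–39=9495, 40+=9693
— Period 2 —
Births: 9495 * 0.464 = 4406
Band 2: 2676 * 0.957 = 2561
Band 3: 9495 * 0.932 + 9693 * 0.514 = 8849 + 4982 = 13831
Net migration: Band 1 − 340 → 4066; Band 2 + 260 → 2821; Band 3 + 320 → 14151
Population now: 0–19=4066, 20–39=2821, 40+=14151
Total after period 2: 4066 + 2821 + 14151 = 21038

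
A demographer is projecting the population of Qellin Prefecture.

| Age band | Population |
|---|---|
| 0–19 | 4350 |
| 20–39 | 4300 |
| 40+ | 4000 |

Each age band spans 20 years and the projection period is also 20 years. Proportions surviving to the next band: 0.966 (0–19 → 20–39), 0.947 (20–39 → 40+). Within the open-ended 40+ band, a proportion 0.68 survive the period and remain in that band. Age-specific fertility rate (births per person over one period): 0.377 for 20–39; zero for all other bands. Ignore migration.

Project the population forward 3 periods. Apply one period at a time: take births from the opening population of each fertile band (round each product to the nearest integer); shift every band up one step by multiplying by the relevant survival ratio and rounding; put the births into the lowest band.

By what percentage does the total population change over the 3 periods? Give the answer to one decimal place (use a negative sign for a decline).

[period 1]
Births: 4300 × 0.377 = 1621
20–39: 4350 × 0.966 = 4202
40+: 4300 × 0.947 + 4000 × 0.68 = 4072 + 2720 = 6792
Giving 1621 / 4202 / 6792.
[period 2]
Births: 4202 × 0.377 = 1584
20–39: 1621 × 0.966 = 1566
40+: 4202 × 0.947 + 6792 × 0.68 = 3979 + 4619 = 8598
Giving 1584 / 1566 / 8598.
[period 3]
Births: 1566 × 0.377 = 590
20–39: 1584 × 0.966 = 1530
40+: 1566 × 0.947 + 8598 × 0.68 = 1483 + 5847 = 7330
Giving 590 / 1530 / 7330.
Total: 12650 → 9450; change = -3200; percentage change = -25.3%

-25.3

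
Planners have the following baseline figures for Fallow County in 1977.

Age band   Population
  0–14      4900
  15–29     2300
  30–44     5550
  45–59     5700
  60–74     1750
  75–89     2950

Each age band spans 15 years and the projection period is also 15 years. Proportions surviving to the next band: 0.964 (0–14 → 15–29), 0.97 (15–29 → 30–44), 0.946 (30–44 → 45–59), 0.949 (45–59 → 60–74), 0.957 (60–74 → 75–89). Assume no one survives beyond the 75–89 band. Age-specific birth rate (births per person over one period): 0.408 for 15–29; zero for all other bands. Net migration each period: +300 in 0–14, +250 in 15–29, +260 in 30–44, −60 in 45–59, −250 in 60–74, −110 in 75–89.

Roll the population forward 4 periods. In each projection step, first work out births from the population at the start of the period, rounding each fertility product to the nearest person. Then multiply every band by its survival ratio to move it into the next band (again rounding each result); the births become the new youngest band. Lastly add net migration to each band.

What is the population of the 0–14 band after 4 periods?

1318

Period 1.
Births: 2300 × 0.408 = 938
15–29: 4900 × 0.964 = 4724
30–44: 2300 × 0.97 = 2231
45–59: 5550 × 0.946 = 5250
60–74: 5700 × 0.949 = 5409
75–89: 1750 × 0.957 = 1675
Net migration: 0–14 + 300 → 1238; 15–29 + 250 → 4974; 30–44 + 260 → 2491; 45–59 − 60 → 5190; 60–74 − 250 → 5159; 75–89 − 110 → 1565
→ [1238, 4974, 2491, 5190, 5159, 1565]
Period 2.
Births: 4974 × 0.408 = 2029
15–29: 1238 × 0.964 = 1193
30–44: 4974 × 0.97 = 4825
45–59: 2491 × 0.946 = 2356
60–74: 5190 × 0.949 = 4925
75–89: 5159 × 0.957 = 4937
Net migration: 0–14 + 300 → 2329; 15–29 + 250 → 1443; 30–44 + 260 → 5085; 45–59 − 60 → 2296; 60–74 − 250 → 4675; 75–89 − 110 → 4827
→ [2329, 1443, 5085, 2296, 4675, 4827]
Period 3.
Births: 1443 × 0.408 = 589
15–29: 2329 × 0.964 = 2245
30–44: 1443 × 0.97 = 1400
45–59: 5085 × 0.946 = 4810
60–74: 2296 × 0.949 = 2179
75–89: 4675 × 0.957 = 4474
Net migration: 0–14 + 300 → 889; 15–29 + 250 → 2495; 30–44 + 260 → 1660; 45–59 − 60 → 4750; 60–74 − 250 → 1929; 75–89 − 110 → 4364
→ [889, 2495, 1660, 4750, 1929, 4364]
Period 4.
Births: 2495 × 0.408 = 1018
15–29: 889 × 0.964 = 857
30–44: 2495 × 0.97 = 2420
45–59: 1660 × 0.946 = 1570
60–74: 4750 × 0.949 = 4508
75–89: 1929 × 0.957 = 1846
Net migration: 0–14 + 300 → 1318; 15–29 + 250 → 1107; 30–44 + 260 → 2680; 45–59 − 60 → 1510; 60–74 − 250 → 4258; 75–89 − 110 → 1736
→ [1318, 1107, 2680, 1510, 4258, 1736]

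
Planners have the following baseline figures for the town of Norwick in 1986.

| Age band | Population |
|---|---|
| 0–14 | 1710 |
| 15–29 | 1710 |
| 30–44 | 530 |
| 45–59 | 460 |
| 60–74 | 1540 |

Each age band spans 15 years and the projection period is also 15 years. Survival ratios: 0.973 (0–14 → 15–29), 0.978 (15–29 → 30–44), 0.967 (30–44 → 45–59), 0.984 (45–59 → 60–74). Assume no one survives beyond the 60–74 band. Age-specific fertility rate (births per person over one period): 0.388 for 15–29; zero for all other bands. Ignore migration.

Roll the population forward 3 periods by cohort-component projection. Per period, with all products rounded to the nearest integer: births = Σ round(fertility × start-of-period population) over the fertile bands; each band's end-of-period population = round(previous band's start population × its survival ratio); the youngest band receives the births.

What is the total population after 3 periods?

4674

Numbering the groups 1..5 from youngest to oldest:
Period 1:
Births: 1710 × 0.388 = 663
Group 2: 1710 × 0.973 = 1664
Group 3: 1710 × 0.978 = 1672
Group 4: 530 × 0.967 = 513
Group 5: 460 × 0.984 = 453
End of period: [663, 1664, 1672, 513, 453]
Period 2:
Births: 1664 × 0.388 = 646
Group 2: 663 × 0.973 = 645
Group 3: 1664 × 0.978 = 1627
Group 4: 1672 × 0.967 = 1617
Group 5: 513 × 0.984 = 505
End of period: [646, 645, 1627, 1617, 505]
Period 3:
Births: 645 × 0.388 = 250
Group 2: 646 × 0.973 = 629
Group 3: 645 × 0.978 = 631
Group 4: 1627 × 0.967 = 1573
Group 5: 1617 × 0.984 = 1591
End of period: [250, 629, 631, 1573, 1591]
Total after period 3: 250 + 629 + 631 + 1573 + 1591 = 4674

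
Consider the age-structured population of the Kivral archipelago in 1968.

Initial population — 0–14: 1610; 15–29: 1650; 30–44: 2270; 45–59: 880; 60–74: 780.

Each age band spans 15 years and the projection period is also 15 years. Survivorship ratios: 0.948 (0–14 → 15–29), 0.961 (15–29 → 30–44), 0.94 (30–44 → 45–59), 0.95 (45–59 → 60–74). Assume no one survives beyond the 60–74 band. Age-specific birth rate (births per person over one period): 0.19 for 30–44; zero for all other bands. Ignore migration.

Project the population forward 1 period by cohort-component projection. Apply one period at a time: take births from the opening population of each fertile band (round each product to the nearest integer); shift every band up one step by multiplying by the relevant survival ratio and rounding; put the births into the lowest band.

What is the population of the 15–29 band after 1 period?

1526

[period 1]
Births: 2270 × 0.19 = 431
15–29: 1610 × 0.948 = 1526
30–44: 1650 × 0.961 = 1586
45–59: 2270 × 0.94 = 2134
60–74: 880 × 0.95 = 836
Population now: 0–14=431, 15–29=1526, 30–44=1586, 45–59=2134, 60–74=836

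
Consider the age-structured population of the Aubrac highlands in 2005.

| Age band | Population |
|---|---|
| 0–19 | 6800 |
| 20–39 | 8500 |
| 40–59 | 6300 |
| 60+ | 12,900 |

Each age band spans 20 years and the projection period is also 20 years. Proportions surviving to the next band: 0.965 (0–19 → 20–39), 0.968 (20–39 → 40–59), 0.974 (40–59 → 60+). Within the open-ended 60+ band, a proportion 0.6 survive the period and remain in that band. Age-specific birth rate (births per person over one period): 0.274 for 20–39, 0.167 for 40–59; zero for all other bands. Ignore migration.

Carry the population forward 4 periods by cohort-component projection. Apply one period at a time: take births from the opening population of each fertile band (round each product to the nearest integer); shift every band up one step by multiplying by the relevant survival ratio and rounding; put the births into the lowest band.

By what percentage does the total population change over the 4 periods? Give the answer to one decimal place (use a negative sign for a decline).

-45.2

Numbering the bands 1..4 from youngest to oldest:
After projecting period 1:
Births: 8500 * 0.274 = 2329  |  6300 * 0.167 = 1052 ⇒ total 3381
Band 2: 6800 * 0.965 = 6562
Band 3: 8500 * 0.968 = 8228
Band 4: 6300 * 0.974 + 12900 * 0.6 = 6136 + 7740 = 13876
Population now: 0–19=3381, 20–39=6562, 40–59=8228, 60+=13876
After projecting period 2:
Births: 6562 * 0.274 = 1798  |  8228 * 0.167 = 1374 ⇒ total 3172
Band 2: 3381 * 0.965 = 3263
Band 3: 6562 * 0.968 = 6352
Band 4: 8228 * 0.974 + 13876 * 0.6 = 8014 + 8326 = 16340
Population now: 0–19=3172, 20–39=3263, 40–59=6352, 60+=16340
After projecting period 3:
Births: 3263 * 0.274 = 894  |  6352 * 0.167 = 1061 ⇒ total 1955
Band 2: 3172 * 0.965 = 3061
Band 3: 3263 * 0.968 = 3159
Band 4: 6352 * 0.974 + 16340 * 0.6 = 6187 + 9804 = 15991
Population now: 0–19=1955, 20–39=3061, 40–59=3159, 60+=15991
After projecting period 4:
Births: 3061 * 0.274 = 839  |  3159 * 0.167 = 528 ⇒ total 1367
Band 2: 1955 * 0.965 = 1887
Band 3: 3061 * 0.968 = 2963
Band 4: 3159 * 0.974 + 15991 * 0.6 = 3077 + 9595 = 12672
Population now: 0–19=1367, 20–39=1887, 40–59=2963, 60+=12672
Total: 34500 → 18889; change = -15611; percentage change = -45.2%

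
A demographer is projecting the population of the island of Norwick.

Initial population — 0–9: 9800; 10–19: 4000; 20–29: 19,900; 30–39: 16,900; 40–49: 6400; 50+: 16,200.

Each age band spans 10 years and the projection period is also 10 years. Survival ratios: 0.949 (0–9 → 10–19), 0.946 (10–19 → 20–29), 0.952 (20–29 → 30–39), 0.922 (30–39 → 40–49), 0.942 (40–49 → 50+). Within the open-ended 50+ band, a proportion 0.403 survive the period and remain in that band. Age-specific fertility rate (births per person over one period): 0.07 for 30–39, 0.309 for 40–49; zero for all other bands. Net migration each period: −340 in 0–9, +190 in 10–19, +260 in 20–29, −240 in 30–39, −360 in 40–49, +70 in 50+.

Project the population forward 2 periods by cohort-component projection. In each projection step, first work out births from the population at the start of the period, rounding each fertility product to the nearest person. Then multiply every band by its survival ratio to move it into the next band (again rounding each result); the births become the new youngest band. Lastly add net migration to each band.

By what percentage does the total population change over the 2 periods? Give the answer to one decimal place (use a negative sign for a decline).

-21.1

(Bands numbered youngest = 1 to oldest = 6.)
After projecting period 1:
Births: 16900 × 0.07 = 1183, 6400 × 0.309 = 1978 — total 3161
Band 2: 9800 × 0.949 = 9300
Band 3: 4000 × 0.946 = 3784
Band 4: 19900 × 0.952 = 18945
Band 5: 16900 × 0.922 = 15582
Band 6: 6400 × 0.942 + 16200 × 0.403 = 6029 + 6529 = 12558
Net migration: Band 1 − 340 → 2821; Band 2 + 190 → 9490; Band 3 + 260 → 4044; Band 4 − 240 → 18705; Band 5 − 360 → 15222; Band 6 + 70 → 12628
End of period: [2821, 9490, 4044, 18705, 15222, 12628]
After projecting period 2:
Births: 18705 × 0.07 = 1309, 15222 × 0.309 = 4704 — total 6013
Band 2: 2821 × 0.949 = 2677
Band 3: 9490 × 0.946 = 8978
Band 4: 4044 × 0.952 = 3850
Band 5: 18705 × 0.922 = 17246
Band 6: 15222 × 0.942 + 12628 × 0.403 = 14339 + 5089 = 19428
Net migration: Band 1 − 340 → 5673; Band 2 + 190 → 2867; Band 3 + 260 → 9238; Band 4 − 240 → 3610; Band 5 − 360 → 16886; Band 6 + 70 → 19498
End of period: [5673, 2867, 9238, 3610, 16886, 19498]
Total: 73200 → 57772; change = -15428; percentage change = -21.1%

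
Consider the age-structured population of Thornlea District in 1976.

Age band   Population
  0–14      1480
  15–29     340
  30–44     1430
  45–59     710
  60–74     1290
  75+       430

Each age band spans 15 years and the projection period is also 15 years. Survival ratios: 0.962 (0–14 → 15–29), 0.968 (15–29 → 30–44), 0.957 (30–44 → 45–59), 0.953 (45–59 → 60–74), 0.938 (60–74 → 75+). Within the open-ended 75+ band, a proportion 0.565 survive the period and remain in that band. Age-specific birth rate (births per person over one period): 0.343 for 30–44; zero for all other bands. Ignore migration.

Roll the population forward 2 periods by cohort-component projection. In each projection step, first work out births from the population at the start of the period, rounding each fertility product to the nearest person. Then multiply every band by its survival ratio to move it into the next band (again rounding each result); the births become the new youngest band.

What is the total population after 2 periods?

Numbering the bands 1..6 from youngest to oldest:
Period 1.
Births: 1430 × 0.343 = 490
Band 2: 1480 × 0.962 = 1424
Band 3: 340 × 0.968 = 329
Band 4: 1430 × 0.957 = 1369
Band 5: 710 × 0.953 = 677
Band 6: 1290 × 0.938 + 430 × 0.565 = 1210 + 243 = 1453
End of period: [490, 1424, 329, 1369, 677, 1453]
Period 2.
Births: 329 × 0.343 = 113
Band 2: 490 × 0.962 = 471
Band 3: 1424 × 0.968 = 1378
Band 4: 329 × 0.957 = 315
Band 5: 1369 × 0.953 = 1305
Band 6: 677 × 0.938 + 1453 × 0.565 = 635 + 821 = 1456
End of period: [113, 471, 1378, 315, 1305, 1456]
Total after period 2: 113 + 471 + 1378 + 315 + 1305 + 1456 = 5038

5038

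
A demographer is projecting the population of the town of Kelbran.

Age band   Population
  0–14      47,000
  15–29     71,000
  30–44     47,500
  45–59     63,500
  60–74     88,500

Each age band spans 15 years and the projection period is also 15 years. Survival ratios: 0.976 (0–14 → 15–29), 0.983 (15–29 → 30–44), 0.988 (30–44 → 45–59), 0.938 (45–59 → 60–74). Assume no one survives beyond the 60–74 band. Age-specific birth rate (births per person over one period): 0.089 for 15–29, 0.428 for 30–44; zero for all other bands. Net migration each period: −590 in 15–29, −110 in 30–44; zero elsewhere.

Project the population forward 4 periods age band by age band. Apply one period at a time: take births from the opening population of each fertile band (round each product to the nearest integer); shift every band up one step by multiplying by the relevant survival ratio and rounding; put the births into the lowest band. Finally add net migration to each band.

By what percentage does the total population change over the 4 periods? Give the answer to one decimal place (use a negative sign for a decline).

After projecting period 1:
Births: 71000 × 0.089 = 6319  |  47500 × 0.428 = 20330 → total 26649
15–29: 47000 × 0.976 = 45872
30–44: 71000 × 0.983 = 69793
45–59: 47500 × 0.988 = 46930
60–74: 63500 × 0.938 = 59563
Net migration: 15–29 − 590 → 45282; 30–44 − 110 → 69683
Population now: 0–14=26649, 15–29=45282, 30–44=69683, 45–59=46930, 60–74=59563
After projecting period 2:
Births: 45282 × 0.089 = 4030  |  69683 × 0.428 = 29824 → total 33854
15–29: 26649 × 0.976 = 26009
30–44: 45282 × 0.983 = 44512
45–59: 69683 × 0.988 = 68847
60–74: 46930 × 0.938 = 44020
Net migration: 15–29 − 590 → 25419; 30–44 − 110 → 44402
Population now: 0–14=33854, 15–29=25419, 30–44=44402, 45–59=68847, 60–74=44020
After projecting period 3:
Births: 25419 × 0.089 = 2262  |  44402 × 0.428 = 19004 → total 21266
15–29: 33854 × 0.976 = 33042
30–44: 25419 × 0.983 = 24987
45–59: 44402 × 0.988 = 43869
60–74: 68847 × 0.938 = 64578
Net migration: 15–29 − 590 → 32452; 30–44 − 110 → 24877
Population now: 0–14=21266, 15–29=32452, 30–44=24877, 45–59=43869, 60–74=64578
After projecting period 4:
Births: 32452 × 0.089 = 2888  |  24877 × 0.428 = 10647 → total 13535
15–29: 21266 × 0.976 = 20756
30–44: 32452 × 0.983 = 31900
45–59: 24877 × 0.988 = 24578
60–74: 43869 × 0.938 = 41149
Net migration: 15–29 − 590 → 20166; 30–44 − 110 → 31790
Population now: 0–14=13535, 15–29=20166, 30–44=31790, 45–59=24578, 60–74=41149
Total: 317500 → 131218; change = -186282; percentage change = -58.7%

-58.7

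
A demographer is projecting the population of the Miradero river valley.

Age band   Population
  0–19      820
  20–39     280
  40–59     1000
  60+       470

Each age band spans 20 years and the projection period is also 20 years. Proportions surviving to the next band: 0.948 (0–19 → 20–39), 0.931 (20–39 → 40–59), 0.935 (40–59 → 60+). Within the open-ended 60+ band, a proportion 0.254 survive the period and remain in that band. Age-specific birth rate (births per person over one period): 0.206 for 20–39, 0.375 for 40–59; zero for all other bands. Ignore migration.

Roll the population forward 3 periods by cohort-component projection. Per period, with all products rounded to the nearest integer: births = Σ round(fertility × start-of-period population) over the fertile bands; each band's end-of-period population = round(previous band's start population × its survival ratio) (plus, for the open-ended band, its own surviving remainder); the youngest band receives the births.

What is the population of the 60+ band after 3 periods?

Period 1:
Births: 280 × 0.206 = 58 ; 1000 × 0.375 = 375 → total 433
20–39: 820 × 0.948 = 777
40–59: 280 × 0.931 = 261
60+: 1000 × 0.935 + 470 × 0.254 = 935 + 119 = 1054
End of period: [433, 777, 261, 1054]
Period 2:
Births: 777 × 0.206 = 160 ; 261 × 0.375 = 98 → total 258
20–39: 433 × 0.948 = 410
40–59: 777 × 0.931 = 723
60+: 261 × 0.935 + 1054 × 0.254 = 244 + 268 = 512
End of period: [258, 410, 723, 512]
Period 3:
Births: 410 × 0.206 = 84 ; 723 × 0.375 = 271 → total 355
20–39: 258 × 0.948 = 245
40–59: 410 × 0.931 = 382
60+: 723 × 0.935 + 512 × 0.254 = 676 + 130 = 806
End of period: [355, 245, 382, 806]

806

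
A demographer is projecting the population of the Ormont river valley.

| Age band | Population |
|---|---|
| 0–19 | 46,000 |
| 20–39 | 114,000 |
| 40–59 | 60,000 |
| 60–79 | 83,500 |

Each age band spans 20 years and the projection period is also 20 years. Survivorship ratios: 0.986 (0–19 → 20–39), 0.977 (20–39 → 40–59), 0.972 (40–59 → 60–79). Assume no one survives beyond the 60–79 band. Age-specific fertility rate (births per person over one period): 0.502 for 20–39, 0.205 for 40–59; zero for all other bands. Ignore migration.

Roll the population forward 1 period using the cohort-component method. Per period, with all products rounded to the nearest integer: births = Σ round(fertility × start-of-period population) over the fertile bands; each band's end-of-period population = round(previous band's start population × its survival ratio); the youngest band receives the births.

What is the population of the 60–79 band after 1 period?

58320

Numbering the bands 1..4 from youngest to oldest:
Period 1.
Births: 114000 × 0.502 = 57228 ; 60000 × 0.205 = 12300 ⇒ total 69528
Band 2: 46000 × 0.986 = 45356
Band 3: 114000 × 0.977 = 111378
Band 4: 60000 × 0.972 = 58320
End of period: [69528, 45356, 111378, 58320]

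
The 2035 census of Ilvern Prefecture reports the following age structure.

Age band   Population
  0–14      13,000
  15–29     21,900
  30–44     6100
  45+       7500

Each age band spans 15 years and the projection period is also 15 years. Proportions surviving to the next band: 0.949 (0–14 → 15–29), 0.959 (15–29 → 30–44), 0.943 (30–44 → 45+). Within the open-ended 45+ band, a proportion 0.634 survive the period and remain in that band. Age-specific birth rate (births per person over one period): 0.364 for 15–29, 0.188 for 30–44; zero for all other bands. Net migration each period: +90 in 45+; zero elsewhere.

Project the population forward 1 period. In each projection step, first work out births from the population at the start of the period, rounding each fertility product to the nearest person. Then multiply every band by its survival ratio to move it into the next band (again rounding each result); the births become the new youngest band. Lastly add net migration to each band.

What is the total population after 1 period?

Period 1:
Births: 21900 * 0.364 = 7972  |  6100 * 0.188 = 1147 → 9119
15–29: 13000 * 0.949 = 12337
30–44: 21900 * 0.959 = 21002
45+: 6100 * 0.943 + 7500 * 0.634 = 5752 + 4755 = 10507
Net migration: 45+ + 90 → 10597
Population now: 0–14=9119, 15–29=12337, 30–44=21002, 45+=10597
Total after period 1: 9119 + 12337 + 21002 + 10597 = 53055

53055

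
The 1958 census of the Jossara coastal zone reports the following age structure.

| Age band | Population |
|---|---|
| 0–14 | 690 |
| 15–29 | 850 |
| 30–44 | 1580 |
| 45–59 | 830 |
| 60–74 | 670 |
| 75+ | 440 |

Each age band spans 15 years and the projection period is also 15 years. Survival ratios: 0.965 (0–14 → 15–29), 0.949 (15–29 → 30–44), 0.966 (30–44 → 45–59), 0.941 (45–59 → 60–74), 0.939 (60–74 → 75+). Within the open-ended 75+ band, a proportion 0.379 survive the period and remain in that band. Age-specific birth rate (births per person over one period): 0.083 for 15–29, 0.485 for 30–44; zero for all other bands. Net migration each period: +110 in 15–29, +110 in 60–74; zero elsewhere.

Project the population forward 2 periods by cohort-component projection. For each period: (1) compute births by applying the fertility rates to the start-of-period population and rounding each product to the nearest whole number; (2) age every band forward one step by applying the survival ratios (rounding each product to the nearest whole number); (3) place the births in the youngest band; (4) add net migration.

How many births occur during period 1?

837

Period 1.
Births: 850 × 0.083 = 71  |  1580 × 0.485 = 766 ⇒ total 837
15–29: 690 × 0.965 = 666
30–44: 850 × 0.949 = 807
45–59: 1580 × 0.966 = 1526
60–74: 830 × 0.941 = 781
75+: 670 × 0.939 + 440 × 0.379 = 629 + 167 = 796
Net migration: 15–29 + 110 → 776; 60–74 + 110 → 891
Giving 837 / 776 / 807 / 1526 / 891 / 796.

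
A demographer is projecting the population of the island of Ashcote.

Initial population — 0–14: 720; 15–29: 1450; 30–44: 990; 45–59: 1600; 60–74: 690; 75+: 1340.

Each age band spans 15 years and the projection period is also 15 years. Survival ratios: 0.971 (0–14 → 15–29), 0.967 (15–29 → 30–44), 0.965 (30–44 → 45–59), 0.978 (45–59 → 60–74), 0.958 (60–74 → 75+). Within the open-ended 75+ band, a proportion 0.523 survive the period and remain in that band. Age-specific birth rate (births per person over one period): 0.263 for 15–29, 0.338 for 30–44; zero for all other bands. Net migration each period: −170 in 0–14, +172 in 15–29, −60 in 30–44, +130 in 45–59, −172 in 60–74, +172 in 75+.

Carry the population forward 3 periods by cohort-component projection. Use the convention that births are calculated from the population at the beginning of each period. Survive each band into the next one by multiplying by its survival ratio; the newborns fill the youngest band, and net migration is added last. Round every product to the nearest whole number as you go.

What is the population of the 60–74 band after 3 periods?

1222

Period 1:
Births: 1450 × 0.263 = 381  |  990 × 0.338 = 335 → 716
15–29: 720 × 0.971 = 699
30–44: 1450 × 0.967 = 1402
45–59: 990 × 0.965 = 955
60–74: 1600 × 0.978 = 1565
75+: 690 × 0.958 + 1340 × 0.523 = 661 + 701 = 1362
Net migration: 0–14 − 170 → 546; 15–29 + 172 → 871; 30–44 − 60 → 1342; 45–59 + 130 → 1085; 60–74 − 172 → 1393; 75+ + 172 → 1534
End of period: [546, 871, 1342, 1085, 1393, 1534]
Period 2:
Births: 871 × 0.263 = 229  |  1342 × 0.338 = 454 → 683
15–29: 546 × 0.971 = 530
30–44: 871 × 0.967 = 842
45–59: 1342 × 0.965 = 1295
60–74: 1085 × 0.978 = 1061
75+: 1393 × 0.958 + 1534 × 0.523 = 1334 + 802 = 2136
Net migration: 0–14 − 170 → 513; 15–29 + 172 → 702; 30–44 − 60 → 782; 45–59 + 130 → 1425; 60–74 − 172 → 889; 75+ + 172 → 2308
End of period: [513, 702, 782, 1425, 889, 2308]
Period 3:
Births: 702 × 0.263 = 185  |  782 × 0.338 = 264 → 449
15–29: 513 × 0.971 = 498
30–44: 702 × 0.967 = 679
45–59: 782 × 0.965 = 755
60–74: 1425 × 0.978 = 1394
75+: 889 × 0.958 + 2308 × 0.523 = 852 + 1207 = 2059
Net migration: 0–14 − 170 → 279; 15–29 + 172 → 670; 30–44 − 60 → 619; 45–59 + 130 → 885; 60–74 − 172 → 1222; 75+ + 172 → 2231
End of period: [279, 670, 619, 885, 1222, 2231]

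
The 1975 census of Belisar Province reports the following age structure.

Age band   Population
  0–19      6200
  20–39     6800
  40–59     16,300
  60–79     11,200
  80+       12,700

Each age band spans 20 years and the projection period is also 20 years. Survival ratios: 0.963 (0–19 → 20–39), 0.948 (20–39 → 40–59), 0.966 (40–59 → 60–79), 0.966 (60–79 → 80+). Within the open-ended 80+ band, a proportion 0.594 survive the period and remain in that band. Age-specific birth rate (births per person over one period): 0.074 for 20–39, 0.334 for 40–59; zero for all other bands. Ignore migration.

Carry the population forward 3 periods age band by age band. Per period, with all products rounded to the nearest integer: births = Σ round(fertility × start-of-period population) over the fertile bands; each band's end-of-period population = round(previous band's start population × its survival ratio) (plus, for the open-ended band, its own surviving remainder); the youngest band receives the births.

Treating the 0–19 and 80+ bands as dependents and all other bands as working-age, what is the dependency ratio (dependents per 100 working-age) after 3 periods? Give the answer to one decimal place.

178.0

(Groups numbered youngest = 1 to oldest = 5.)
[period 1]
Births: 6800 × 0.074 = 503  |  16300 × 0.334 = 5444 — total 5947
Group 2: 6200 × 0.963 = 5971
Group 3: 6800 × 0.948 = 6446
Group 4: 16300 × 0.966 = 15746
Group 5: 11200 × 0.966 + 12700 × 0.594 = 10819 + 7544 = 18363
Population now: 0–19=5947, 20–39=5971, 40–59=6446, 60–79=15746, 80+=18363
[period 2]
Births: 5971 × 0.074 = 442  |  6446 × 0.334 = 2153 — total 2595
Group 2: 5947 × 0.963 = 5727
Group 3: 5971 × 0.948 = 5661
Group 4: 6446 × 0.966 = 6227
Group 5: 15746 × 0.966 + 18363 × 0.594 = 15211 + 10908 = 26119
Population now: 0–19=2595, 20–39=5727, 40–59=5661, 60–79=6227, 80+=26119
[period 3]
Births: 5727 × 0.074 = 424  |  5661 × 0.334 = 1891 — total 2315
Group 2: 2595 × 0.963 = 2499
Group 3: 5727 × 0.948 = 5429
Group 4: 5661 × 0.966 = 5469
Group 5: 6227 × 0.966 + 26119 × 0.594 = 6015 + 15515 = 21530
Population now: 0–19=2315, 20–39=2499, 40–59=5429, 60–79=5469, 80+=21530
Dependents (band 0–19 + band 80+) = 2315 + 21530 = 23845; working-age = 13397; ratio = 23845/13397 × 100 = 178.0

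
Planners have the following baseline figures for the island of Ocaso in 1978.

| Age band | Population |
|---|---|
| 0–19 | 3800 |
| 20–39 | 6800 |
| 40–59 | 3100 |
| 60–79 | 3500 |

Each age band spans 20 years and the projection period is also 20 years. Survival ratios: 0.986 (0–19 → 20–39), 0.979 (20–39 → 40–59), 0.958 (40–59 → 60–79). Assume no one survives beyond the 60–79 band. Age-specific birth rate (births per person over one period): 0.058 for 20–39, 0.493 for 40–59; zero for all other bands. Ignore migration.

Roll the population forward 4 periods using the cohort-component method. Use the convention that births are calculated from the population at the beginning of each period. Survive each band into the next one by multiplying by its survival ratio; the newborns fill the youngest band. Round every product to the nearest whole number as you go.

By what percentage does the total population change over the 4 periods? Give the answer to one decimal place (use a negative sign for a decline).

-52.6

— Period 1 —
Births: 6800 * 0.058 = 394 ; 3100 * 0.493 = 1528 → total 1922
20–39: 3800 * 0.986 = 3747
40–59: 6800 * 0.979 = 6657
60–79: 3100 * 0.958 = 2970
Giving 1922 / 3747 / 6657 / 2970.
— Period 2 —
Births: 3747 * 0.058 = 217 ; 6657 * 0.493 = 3282 → total 3499
20–39: 1922 * 0.986 = 1895
40–59: 3747 * 0.979 = 3668
60–79: 6657 * 0.958 = 6377
Giving 3499 / 1895 / 3668 / 6377.
— Period 3 —
Births: 1895 * 0.058 = 110 ; 3668 * 0.493 = 1808 → total 1918
20–39: 3499 * 0.986 = 3450
40–59: 1895 * 0.979 = 1855
60–79: 3668 * 0.958 = 3514
Giving 1918 / 3450 / 1855 / 3514.
— Period 4 —
Births: 3450 * 0.058 = 200 ; 1855 * 0.493 = 915 → total 1115
20–39: 1918 * 0.986 = 1891
40–59: 3450 * 0.979 = 3378
60–79: 1855 * 0.958 = 1777
Giving 1115 / 1891 / 3378 / 1777.
Total: 17200 → 8161; change = -9039; percentage change = -52.6%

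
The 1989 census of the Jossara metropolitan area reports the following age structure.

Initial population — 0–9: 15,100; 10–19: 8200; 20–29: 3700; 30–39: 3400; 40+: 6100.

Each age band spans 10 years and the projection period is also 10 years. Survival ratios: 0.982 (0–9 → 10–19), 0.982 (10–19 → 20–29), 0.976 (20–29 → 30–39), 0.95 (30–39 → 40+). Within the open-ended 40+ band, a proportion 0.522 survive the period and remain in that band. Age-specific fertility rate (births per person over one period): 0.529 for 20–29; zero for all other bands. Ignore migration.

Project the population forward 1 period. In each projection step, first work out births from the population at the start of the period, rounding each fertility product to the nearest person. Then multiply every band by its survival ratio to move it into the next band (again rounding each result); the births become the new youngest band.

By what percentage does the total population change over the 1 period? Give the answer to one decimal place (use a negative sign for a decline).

Period 1.
Births: 3700 × 0.529 = 1957
10–19: 15100 × 0.982 = 14828
20–29: 8200 × 0.982 = 8052
30–39: 3700 × 0.976 = 3611
40+: 3400 × 0.95 + 6100 × 0.522 = 3230 + 3184 = 6414
→ [1957, 14828, 8052, 3611, 6414]
Total: 36500 → 34862; change = -1638; percentage change = -4.5%

-4.5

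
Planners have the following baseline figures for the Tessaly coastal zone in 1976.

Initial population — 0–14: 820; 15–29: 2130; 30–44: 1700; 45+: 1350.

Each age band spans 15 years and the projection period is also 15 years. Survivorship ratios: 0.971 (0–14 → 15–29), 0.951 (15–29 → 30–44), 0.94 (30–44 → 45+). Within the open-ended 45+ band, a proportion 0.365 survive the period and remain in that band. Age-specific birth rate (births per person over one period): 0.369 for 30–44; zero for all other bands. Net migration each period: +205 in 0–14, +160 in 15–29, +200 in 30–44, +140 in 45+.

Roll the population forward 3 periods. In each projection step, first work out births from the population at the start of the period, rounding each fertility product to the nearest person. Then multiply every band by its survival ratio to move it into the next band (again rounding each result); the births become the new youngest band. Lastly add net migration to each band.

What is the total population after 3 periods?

Period 1:
Births: 1700 * 0.369 = 627
15–29: 820 * 0.971 = 796
30–44: 2130 * 0.951 = 2026
45+: 1700 * 0.94 + 1350 * 0.365 = 1598 + 493 = 2091
Net migration: 0–14 + 205 → 832; 15–29 + 160 → 956; 30–44 + 200 → 2226; 45+ + 140 → 2231
Giving 832 / 956 / 2226 / 2231.
Period 2:
Births: 2226 * 0.369 = 821
15–29: 832 * 0.971 = 808
30–44: 956 * 0.951 = 909
45+: 2226 * 0.94 + 2231 * 0.365 = 2092 + 814 = 2906
Net migration: 0–14 + 205 → 1026; 15–29 + 160 → 968; 30–44 + 200 → 1109; 45+ + 140 → 3046
Giving 1026 / 968 / 1109 / 3046.
Period 3:
Births: 1109 * 0.369 = 409
15–29: 1026 * 0.971 = 996
30–44: 968 * 0.951 = 921
45+: 1109 * 0.94 + 3046 * 0.365 = 1042 + 1112 = 2154
Net migration: 0–14 + 205 → 614; 15–29 + 160 → 1156; 30–44 + 200 → 1121; 45+ + 140 → 2294
Giving 614 / 1156 / 1121 / 2294.
Total after period 3: 614 + 1156 + 1121 + 2294 = 5185

5185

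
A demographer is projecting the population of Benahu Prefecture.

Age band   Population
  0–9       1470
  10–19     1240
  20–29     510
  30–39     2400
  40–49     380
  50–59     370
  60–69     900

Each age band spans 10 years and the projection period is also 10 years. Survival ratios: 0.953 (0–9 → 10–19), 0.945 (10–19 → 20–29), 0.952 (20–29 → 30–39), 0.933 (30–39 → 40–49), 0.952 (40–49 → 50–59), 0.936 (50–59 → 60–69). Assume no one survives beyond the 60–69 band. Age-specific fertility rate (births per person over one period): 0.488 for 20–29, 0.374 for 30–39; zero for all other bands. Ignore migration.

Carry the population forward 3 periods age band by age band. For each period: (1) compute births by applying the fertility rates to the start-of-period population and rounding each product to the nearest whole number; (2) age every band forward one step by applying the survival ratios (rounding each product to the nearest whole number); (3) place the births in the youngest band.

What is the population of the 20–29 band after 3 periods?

(Bands numbered youngest = 1 to oldest = 7.)
Period 1:
Births: 510 × 0.488 = 249  |  2400 × 0.374 = 898 ⇒ total 1147
Band 2: 1470 × 0.953 = 1401
Band 3: 1240 × 0.945 = 1172
Band 4: 510 × 0.952 = 486
Band 5: 2400 × 0.933 = 2239
Band 6: 380 × 0.952 = 362
Band 7: 370 × 0.936 = 346
→ [1147, 1401, 1172, 486, 2239, 362, 346]
Period 2:
Births: 1172 × 0.488 = 572  |  486 × 0.374 = 182 ⇒ total 754
Band 2: 1147 × 0.953 = 1093
Band 3: 1401 × 0.945 = 1324
Band 4: 1172 × 0.952 = 1116
Band 5: 486 × 0.933 = 453
Band 6: 2239 × 0.952 = 2132
Band 7: 362 × 0.936 = 339
→ [754, 1093, 1324, 1116, 453, 2132, 339]
Period 3:
Births: 1324 × 0.488 = 646  |  1116 × 0.374 = 417 ⇒ total 1063
Band 2: 754 × 0.953 = 719
Band 3: 1093 × 0.945 = 1033
Band 4: 1324 × 0.952 = 1260
Band 5: 1116 × 0.933 = 1041
Band 6: 453 × 0.952 = 431
Band 7: 2132 × 0.936 = 1996
→ [1063, 719, 1033, 1260, 1041, 431, 1996]

1033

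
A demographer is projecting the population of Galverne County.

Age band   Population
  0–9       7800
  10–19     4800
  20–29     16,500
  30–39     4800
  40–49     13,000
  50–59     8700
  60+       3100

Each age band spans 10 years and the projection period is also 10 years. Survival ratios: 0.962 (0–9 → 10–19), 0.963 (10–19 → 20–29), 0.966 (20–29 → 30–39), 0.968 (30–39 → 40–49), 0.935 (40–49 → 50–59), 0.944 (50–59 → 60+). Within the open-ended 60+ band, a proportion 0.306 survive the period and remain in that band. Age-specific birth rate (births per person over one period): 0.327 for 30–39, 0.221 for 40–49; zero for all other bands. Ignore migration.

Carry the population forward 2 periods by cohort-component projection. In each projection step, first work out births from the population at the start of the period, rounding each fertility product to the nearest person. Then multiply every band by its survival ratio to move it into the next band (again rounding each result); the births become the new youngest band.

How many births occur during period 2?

Let band 1 be 0–9 through band 7 = 60+.
Period 1.
Births: 4800 × 0.327 = 1570 ; 13000 × 0.221 = 2873 — total 4443
Band 2: 7800 × 0.962 = 7504
Band 3: 4800 × 0.963 = 4622
Band 4: 16500 × 0.966 = 15939
Band 5: 4800 × 0.968 = 4646
Band 6: 13000 × 0.935 = 12155
Band 7: 8700 × 0.944 + 3100 × 0.306 = 8213 + 949 = 9162
Giving 4443 / 7504 / 4622 / 15939 / 4646 / 12155 / 9162.
Period 2.
Births: 15939 × 0.327 = 5212 ; 4646 × 0.221 = 1027 — total 6239
Band 2: 4443 × 0.962 = 4274
Band 3: 7504 × 0.963 = 7226
Band 4: 4622 × 0.966 = 4465
Band 5: 15939 × 0.968 = 15429
Band 6: 4646 × 0.935 = 4344
Band 7: 12155 × 0.944 + 9162 × 0.306 = 11474 + 2804 = 14278
Giving 6239 / 4274 / 7226 / 4465 / 15429 / 4344 / 14278.

6239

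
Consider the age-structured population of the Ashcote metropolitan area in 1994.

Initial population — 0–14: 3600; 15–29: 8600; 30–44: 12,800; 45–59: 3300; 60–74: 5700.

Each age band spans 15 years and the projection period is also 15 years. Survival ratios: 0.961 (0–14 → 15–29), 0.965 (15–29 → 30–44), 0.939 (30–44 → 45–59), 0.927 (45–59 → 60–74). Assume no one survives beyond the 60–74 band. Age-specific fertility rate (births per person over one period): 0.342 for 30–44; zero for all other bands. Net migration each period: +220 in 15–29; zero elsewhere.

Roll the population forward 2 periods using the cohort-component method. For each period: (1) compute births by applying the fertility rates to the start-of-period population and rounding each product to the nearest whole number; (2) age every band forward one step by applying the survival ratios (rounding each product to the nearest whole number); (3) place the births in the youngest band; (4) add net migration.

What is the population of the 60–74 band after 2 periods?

11142

Numbering the groups 1..5 from youngest to oldest:
After projecting period 1:
Births: 12800 × 0.342 = 4378
Group 2: 3600 × 0.961 = 3460
Group 3: 8600 × 0.965 = 8299
Group 4: 12800 × 0.939 = 12019
Group 5: 3300 × 0.927 = 3059
Net migration: Group 2 + 220 → 3680
End of period: [4378, 3680, 8299, 12019, 3059]
After projecting period 2:
Births: 8299 × 0.342 = 2838
Group 2: 4378 × 0.961 = 4207
Group 3: 3680 × 0.965 = 3551
Group 4: 8299 × 0.939 = 7793
Group 5: 12019 × 0.927 = 11142
Net migration: Group 2 + 220 → 4427
End of period: [2838, 4427, 3551, 7793, 11142]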